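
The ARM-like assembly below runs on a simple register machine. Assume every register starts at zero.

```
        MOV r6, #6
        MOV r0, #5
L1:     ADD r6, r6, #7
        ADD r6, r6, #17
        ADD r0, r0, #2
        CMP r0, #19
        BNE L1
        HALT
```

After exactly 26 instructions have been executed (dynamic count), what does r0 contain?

15

MOV r6, #6 → r6=6
MOV r0, #5 → r0=5
ADD r6, r6, #7 → r6=6+7=13
ADD r6, r6, #17 → r6=13+17=30
ADD r0, r0, #2 → r0=5+2=7
CMP r0, #19  (cmp 7,19)
BNE L1: taken
ADD r6, r6, #7 → r6=30+7=37
ADD r6, r6, #17 → r6=37+17=54
ADD r0, r0, #2 → r0=7+2=9
CMP r0, #19  (cmp 9,19)
BNE L1: taken
ADD r6, r6, #7 → r6=54+7=61
ADD r6, r6, #17 → r6=61+17=78
ADD r0, r0, #2 → r0=9+2=11
CMP r0, #19  (cmp 11,19)
BNE L1: taken
ADD r6, r6, #7 → r6=78+7=85
ADD r6, r6, #17 → r6=85+17=102
ADD r0, r0, #2 → r0=11+2=13
CMP r0, #19  (cmp 13,19)
BNE L1: taken
ADD r6, r6, #7 → r6=102+7=109
ADD r6, r6, #17 → r6=109+17=126
ADD r0, r0, #2 → r0=13+2=15
CMP r0, #19  (cmp 15,19)
After step 26: r0 = 15.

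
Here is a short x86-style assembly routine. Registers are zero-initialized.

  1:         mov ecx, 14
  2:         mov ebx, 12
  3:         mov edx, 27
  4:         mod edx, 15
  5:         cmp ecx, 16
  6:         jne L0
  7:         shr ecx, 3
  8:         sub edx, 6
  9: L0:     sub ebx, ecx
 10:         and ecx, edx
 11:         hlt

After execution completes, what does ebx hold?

mov ecx, 14 → ecx=14
mov ebx, 12 → ebx=12
mov edx, 27 → edx=27
mod edx, 15 → edx=27%15=12
cmp ecx, 16  (cmp 14,16)
jne L0: taken
sub ebx, ecx → ebx=12-14=-2
and ecx, edx → ecx=14&12=12
halt.

-2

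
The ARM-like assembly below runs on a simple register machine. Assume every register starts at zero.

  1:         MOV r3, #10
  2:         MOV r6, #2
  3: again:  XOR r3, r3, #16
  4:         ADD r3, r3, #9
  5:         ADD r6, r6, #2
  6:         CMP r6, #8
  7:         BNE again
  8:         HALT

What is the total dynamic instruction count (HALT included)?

after MOV r3, #10: r3=10
after MOV r6, #2: r6=2
after XOR r3, r3, #16: r3=10^16=26
after ADD r3, r3, #9: r3=26+9=35
after ADD r6, r6, #2: r6=2+2=4
CMP r6, #8  (cmp 4,8)
BNE again: taken
after XOR r3, r3, #16: r3=35^16=51
after ADD r3, r3, #9: r3=51+9=60
after ADD r6, r6, #2: r6=4+2=6
CMP r6, #8  (cmp 6,8)
BNE again: taken
after XOR r3, r3, #16: r3=60^16=44
after ADD r3, r3, #9: r3=44+9=53
after ADD r6, r6, #2: r6=6+2=8
CMP r6, #8  (cmp 8,8)
BNE again: not taken
halt.
Total executed instructions: 18.

18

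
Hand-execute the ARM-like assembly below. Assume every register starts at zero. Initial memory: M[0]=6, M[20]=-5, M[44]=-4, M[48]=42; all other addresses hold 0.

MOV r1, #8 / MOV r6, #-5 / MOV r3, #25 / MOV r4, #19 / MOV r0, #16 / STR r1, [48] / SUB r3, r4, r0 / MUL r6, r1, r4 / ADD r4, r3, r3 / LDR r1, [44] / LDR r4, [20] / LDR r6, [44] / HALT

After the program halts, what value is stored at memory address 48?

MOV r1, #8 → r1=8
MOV r6, #-5 → r6=-5
MOV r3, #25 → r3=25
MOV r4, #19 → r4=19
MOV r0, #16 → r0=16
STR r1, [48] → M[48]=8
SUB r3, r4, r0 → r3=19-16=3
MUL r6, r1, r4 → r6=8*19=152
ADD r4, r3, r3 → r4=3+3=6
LDR r1, [44] → r1=M[44]=-4
LDR r4, [20] → r4=M[20]=-5
LDR r6, [44] → r6=M[44]=-4
halt.

8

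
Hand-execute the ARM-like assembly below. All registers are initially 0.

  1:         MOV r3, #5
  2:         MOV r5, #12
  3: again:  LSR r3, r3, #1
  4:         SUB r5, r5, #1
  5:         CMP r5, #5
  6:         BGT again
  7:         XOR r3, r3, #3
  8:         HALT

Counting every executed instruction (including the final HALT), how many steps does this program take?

32

r3=5
r5=12
r3=5>>1=2
r5=12-1=11
CMP r5, #5  (cmp 11,5)
BGT again: taken
r3=2>>1=1
r5=11-1=10
CMP r5, #5  (cmp 10,5)
BGT again: taken
r3=1>>1=0
r5=10-1=9
CMP r5, #5  (cmp 9,5)
BGT again: taken
r3=0>>1=0
r5=9-1=8
CMP r5, #5  (cmp 8,5)
BGT again: taken
r3=0>>1=0
r5=8-1=7
CMP r5, #5  (cmp 7,5)
BGT again: taken
r3=0>>1=0
r5=7-1=6
CMP r5, #5  (cmp 6,5)
BGT again: taken
r3=0>>1=0
r5=6-1=5
CMP r5, #5  (cmp 5,5)
BGT again: not taken
r3=0^3=3
halt.
Total executed instructions: 32.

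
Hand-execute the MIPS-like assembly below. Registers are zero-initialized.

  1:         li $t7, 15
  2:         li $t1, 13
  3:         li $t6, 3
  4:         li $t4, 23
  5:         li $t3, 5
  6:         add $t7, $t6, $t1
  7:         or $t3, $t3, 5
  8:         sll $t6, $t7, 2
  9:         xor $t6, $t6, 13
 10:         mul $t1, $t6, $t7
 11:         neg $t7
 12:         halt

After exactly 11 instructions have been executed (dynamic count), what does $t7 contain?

-16

li $t7, 15 → $t7=15
li $t1, 13 → $t1=13
li $t6, 3 → $t6=3
li $t4, 23 → $t4=23
li $t3, 5 → $t3=5
add $t7, $t6, $t1 → $t7=3+13=16
or $t3, $t3, 5 → $t3=5|5=5
sll $t6, $t7, 2 → $t6=16<<2=64
xor $t6, $t6, 13 → $t6=64^13=77
mul $t1, $t6, $t7 → $t1=77*16=1232
neg $t7 → $t7=-(16)=-16
After step 11: $t7 = -16.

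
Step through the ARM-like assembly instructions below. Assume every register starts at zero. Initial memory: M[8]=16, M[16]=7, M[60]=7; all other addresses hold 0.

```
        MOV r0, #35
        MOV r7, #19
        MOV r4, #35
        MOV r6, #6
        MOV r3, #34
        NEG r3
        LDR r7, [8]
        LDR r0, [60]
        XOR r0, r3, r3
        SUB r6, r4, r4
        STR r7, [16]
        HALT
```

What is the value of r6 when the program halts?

r0=35
r7=19
r4=35
r6=6
r3=34
r3=-(34)=-34
r7=M[8]=16
r0=M[60]=7
r0=(-34)^(-34)=0
r6=35-35=0
STR r7, [16] → M[16]=16
halt.

0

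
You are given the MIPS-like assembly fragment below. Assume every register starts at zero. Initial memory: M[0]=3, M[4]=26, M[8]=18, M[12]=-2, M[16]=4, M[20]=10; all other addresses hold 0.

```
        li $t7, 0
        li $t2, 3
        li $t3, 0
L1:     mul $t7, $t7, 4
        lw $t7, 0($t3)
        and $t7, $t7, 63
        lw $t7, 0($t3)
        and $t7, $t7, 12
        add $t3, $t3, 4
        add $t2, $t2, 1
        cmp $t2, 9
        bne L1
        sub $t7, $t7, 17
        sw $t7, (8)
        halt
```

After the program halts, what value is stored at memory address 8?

after li $t7, 0: $t7=0
after li $t2, 3: $t2=3
after li $t3, 0: $t3=0
after mul $t7, $t7, 4: $t7=0*4=0
after lw $t7, 0($t3): $t7=M[0]=3
after and $t7, $t7, 63: $t7=3&63=3
after lw $t7, 0($t3): $t7=M[0]=3
after and $t7, $t7, 12: $t7=3&12=0
after add $t3, $t3, 4: $t3=0+4=4
after add $t2, $t2, 1: $t2=3+1=4
cmp $t2, 9  (cmp 4,9)
bne L1: taken
after mul $t7, $t7, 4: $t7=0*4=0
after lw $t7, 0($t3): $t7=M[4]=26
after and $t7, $t7, 63: $t7=26&63=26
after lw $t7, 0($t3): $t7=M[4]=26
after and $t7, $t7, 12: $t7=26&12=8
after add $t3, $t3, 4: $t3=4+4=8
after add $t2, $t2, 1: $t2=4+1=5
cmp $t2, 9  (cmp 5,9)
bne L1: taken
after mul $t7, $t7, 4: $t7=8*4=32
after lw $t7, 0($t3): $t7=M[8]=18
after and $t7, $t7, 63: $t7=18&63=18
after lw $t7, 0($t3): $t7=M[8]=18
after and $t7, $t7, 12: $t7=18&12=0
after add $t3, $t3, 4: $t3=8+4=12
after add $t2, $t2, 1: $t2=5+1=6
cmp $t2, 9  (cmp 6,9)
bne L1: taken
after mul $t7, $t7, 4: $t7=0*4=0
after lw $t7, 0($t3): $t7=M[12]=-2
after and $t7, $t7, 63: $t7=(-2)&63=62
after lw $t7, 0($t3): $t7=M[12]=-2
after and $t7, $t7, 12: $t7=(-2)&12=12
after add $t3, $t3, 4: $t3=12+4=16
after add $t2, $t2, 1: $t2=6+1=7
cmp $t2, 9  (cmp 7,9)
bne L1: taken
after mul $t7, $t7, 4: $t7=12*4=48
after lw $t7, 0($t3): $t7=M[16]=4
after and $t7, $t7, 63: $t7=4&63=4
after lw $t7, 0($t3): $t7=M[16]=4
after and $t7, $t7, 12: $t7=4&12=4
after add $t3, $t3, 4: $t3=16+4=20
after add $t2, $t2, 1: $t2=7+1=8
cmp $t2, 9  (cmp 8,9)
bne L1: taken
after mul $t7, $t7, 4: $t7=4*4=16
after lw $t7, 0($t3): $t7=M[20]=10
after and $t7, $t7, 63: $t7=10&63=10
after lw $t7, 0($t3): $t7=M[20]=10
after and $t7, $t7, 12: $t7=10&12=8
after add $t3, $t3, 4: $t3=20+4=24
after add $t2, $t2, 1: $t2=8+1=9
cmp $t2, 9  (cmp 9,9)
bne L1: not taken
after sub $t7, $t7, 17: $t7=8-17=-9
sw $t7, (8) → M[8]=-9
halt.

-9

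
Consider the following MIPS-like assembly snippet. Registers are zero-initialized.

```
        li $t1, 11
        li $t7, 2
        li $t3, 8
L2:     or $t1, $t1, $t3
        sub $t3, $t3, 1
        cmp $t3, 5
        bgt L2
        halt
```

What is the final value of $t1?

15

$t1=11
$t7=2
$t3=8
$t1=11|8=11
$t3=8-1=7
cmp $t3, 5  (cmp 7,5)
bgt L2: taken
$t1=11|7=15
$t3=7-1=6
cmp $t3, 5  (cmp 6,5)
bgt L2: taken
$t1=15|6=15
$t3=6-1=5
cmp $t3, 5  (cmp 5,5)
bgt L2: not taken
halt.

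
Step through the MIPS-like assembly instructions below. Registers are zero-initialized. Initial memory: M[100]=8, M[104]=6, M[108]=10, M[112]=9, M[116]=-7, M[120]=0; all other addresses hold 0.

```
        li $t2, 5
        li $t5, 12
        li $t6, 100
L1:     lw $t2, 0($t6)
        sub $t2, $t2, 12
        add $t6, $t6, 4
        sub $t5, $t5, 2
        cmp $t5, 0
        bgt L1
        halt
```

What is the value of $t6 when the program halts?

$t2=5
$t5=12
$t6=100
$t2=M[100]=8
$t2=8-12=-4
$t6=100+4=104
$t5=12-2=10
cmp $t5, 0  (cmp 10,0)
bgt L1: taken
$t2=M[104]=6
$t2=6-12=-6
$t6=104+4=108
$t5=10-2=8
cmp $t5, 0  (cmp 8,0)
bgt L1: taken
$t2=M[108]=10
$t2=10-12=-2
$t6=108+4=112
$t5=8-2=6
cmp $t5, 0  (cmp 6,0)
bgt L1: taken
$t2=M[112]=9
$t2=9-12=-3
$t6=112+4=116
$t5=6-2=4
cmp $t5, 0  (cmp 4,0)
bgt L1: taken
$t2=M[116]=-7
$t2=(-7)-12=-19
$t6=116+4=120
$t5=4-2=2
cmp $t5, 0  (cmp 2,0)
bgt L1: taken
$t2=M[120]=0
$t2=0-12=-12
$t6=120+4=124
$t5=2-2=0
cmp $t5, 0  (cmp 0,0)
bgt L1: not taken
halt.

124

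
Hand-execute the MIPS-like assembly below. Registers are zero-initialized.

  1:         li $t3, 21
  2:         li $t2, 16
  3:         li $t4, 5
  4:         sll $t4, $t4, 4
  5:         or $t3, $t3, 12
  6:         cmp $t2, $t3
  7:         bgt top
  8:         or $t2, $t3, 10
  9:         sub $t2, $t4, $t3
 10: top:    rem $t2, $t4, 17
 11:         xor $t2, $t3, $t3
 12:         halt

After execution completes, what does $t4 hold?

$t3=21
$t2=16
$t4=5
$t4=5<<4=80
$t3=21|12=29
cmp $t2, $t3  (cmp 16,29)
bgt top: not taken
$t2=29|10=31
$t2=80-29=51
$t2=80%17=12
$t2=29^29=0
halt.

80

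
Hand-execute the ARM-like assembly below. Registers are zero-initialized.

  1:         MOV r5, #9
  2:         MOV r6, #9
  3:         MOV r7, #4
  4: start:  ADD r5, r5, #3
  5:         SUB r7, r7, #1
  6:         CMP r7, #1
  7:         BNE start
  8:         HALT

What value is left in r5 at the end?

r5=9
r6=9
r7=4
r5=9+3=12
r7=4-1=3
CMP r7, #1  (cmp 3,1)
BNE start: taken
r5=12+3=15
r7=3-1=2
CMP r7, #1  (cmp 2,1)
BNE start: taken
r5=15+3=18
r7=2-1=1
CMP r7, #1  (cmp 1,1)
BNE start: not taken
halt.

18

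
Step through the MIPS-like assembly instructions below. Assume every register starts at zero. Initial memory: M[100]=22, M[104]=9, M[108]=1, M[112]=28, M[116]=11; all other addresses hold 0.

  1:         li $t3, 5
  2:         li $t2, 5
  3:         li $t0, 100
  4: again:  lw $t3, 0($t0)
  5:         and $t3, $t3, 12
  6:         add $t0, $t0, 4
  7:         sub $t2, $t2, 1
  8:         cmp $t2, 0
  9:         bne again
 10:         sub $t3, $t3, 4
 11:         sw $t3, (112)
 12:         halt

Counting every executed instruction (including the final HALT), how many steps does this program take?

$t3=5
$t2=5
$t0=100
$t3=M[100]=22
$t3=22&12=4
$t0=100+4=104
$t2=5-1=4
cmp $t2, 0  (cmp 4,0)
bne again: taken
$t3=M[104]=9
$t3=9&12=8
$t0=104+4=108
$t2=4-1=3
cmp $t2, 0  (cmp 3,0)
bne again: taken
$t3=M[108]=1
$t3=1&12=0
$t0=108+4=112
$t2=3-1=2
cmp $t2, 0  (cmp 2,0)
bne again: taken
$t3=M[112]=28
$t3=28&12=12
$t0=112+4=116
$t2=2-1=1
cmp $t2, 0  (cmp 1,0)
bne again: taken
$t3=M[116]=11
$t3=11&12=8
$t0=116+4=120
$t2=1-1=0
cmp $t2, 0  (cmp 0,0)
bne again: not taken
$t3=8-4=4
sw $t3, (112) → M[112]=4
halt.
Total executed instructions: 36.

36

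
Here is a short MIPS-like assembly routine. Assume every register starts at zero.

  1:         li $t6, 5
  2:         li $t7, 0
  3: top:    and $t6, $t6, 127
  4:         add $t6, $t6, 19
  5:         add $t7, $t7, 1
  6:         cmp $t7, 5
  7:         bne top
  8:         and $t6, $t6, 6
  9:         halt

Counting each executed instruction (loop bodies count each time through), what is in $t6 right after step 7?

24

after li $t6, 5: $t6=5
after li $t7, 0: $t7=0
after and $t6, $t6, 127: $t6=5&127=5
after add $t6, $t6, 19: $t6=5+19=24
after add $t7, $t7, 1: $t7=0+1=1
cmp $t7, 5  (cmp 1,5)
bne top: taken
After step 7: $t6 = 24.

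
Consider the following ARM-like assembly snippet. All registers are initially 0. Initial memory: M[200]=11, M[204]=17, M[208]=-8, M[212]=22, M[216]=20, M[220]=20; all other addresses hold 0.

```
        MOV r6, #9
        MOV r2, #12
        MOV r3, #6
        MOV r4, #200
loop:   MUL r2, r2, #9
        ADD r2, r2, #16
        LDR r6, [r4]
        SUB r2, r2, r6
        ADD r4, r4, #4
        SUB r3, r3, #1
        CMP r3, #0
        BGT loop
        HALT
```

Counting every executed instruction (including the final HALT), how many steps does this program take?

53

r6=9
r2=12
r3=6
r4=200
r2=12*9=108
r2=108+16=124
r6=M[200]=11
r2=124-11=113
r4=200+4=204
r3=6-1=5
CMP r3, #0  (cmp 5,0)
BGT loop: taken
r2=113*9=1017
r2=1017+16=1033
r6=M[204]=17
r2=1033-17=1016
r4=204+4=208
r3=5-1=4
CMP r3, #0  (cmp 4,0)
BGT loop: taken
r2=1016*9=9144
r2=9144+16=9160
r6=M[208]=-8
r2=9160-(-8)=9168
r4=208+4=212
r3=4-1=3
CMP r3, #0  (cmp 3,0)
BGT loop: taken
r2=9168*9=82512
r2=82512+16=82528
r6=M[212]=22
r2=82528-22=82506
r4=212+4=216
r3=3-1=2
CMP r3, #0  (cmp 2,0)
BGT loop: taken
r2=82506*9=742554
r2=742554+16=742570
r6=M[216]=20
r2=742570-20=742550
r4=216+4=220
r3=2-1=1
CMP r3, #0  (cmp 1,0)
BGT loop: taken
r2=742550*9=6682950
r2=6682950+16=6682966
r6=M[220]=20
r2=6682966-20=6682946
r4=220+4=224
r3=1-1=0
CMP r3, #0  (cmp 0,0)
BGT loop: not taken
halt.
Total executed instructions: 53.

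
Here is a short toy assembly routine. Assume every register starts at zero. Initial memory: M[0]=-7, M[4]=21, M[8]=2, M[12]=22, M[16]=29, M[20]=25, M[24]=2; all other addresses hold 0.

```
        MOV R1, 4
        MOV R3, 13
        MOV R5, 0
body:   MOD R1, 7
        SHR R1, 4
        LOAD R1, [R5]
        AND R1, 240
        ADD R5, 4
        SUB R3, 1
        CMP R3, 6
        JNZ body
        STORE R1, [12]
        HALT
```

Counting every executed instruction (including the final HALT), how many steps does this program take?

61

R1=4
R3=13
R5=0
R1=4%7=4
R1=4>>4=0
R1=M[0]=-7
R1=(-7)&240=240
R5=0+4=4
R3=13-1=12
CMP R3, 6  (cmp 12,6)
JNZ body: taken
R1=240%7=2
R1=2>>4=0
R1=M[4]=21
R1=21&240=16
R5=4+4=8
R3=12-1=11
CMP R3, 6  (cmp 11,6)
JNZ body: taken
R1=16%7=2
R1=2>>4=0
R1=M[8]=2
R1=2&240=0
R5=8+4=12
R3=11-1=10
CMP R3, 6  (cmp 10,6)
JNZ body: taken
R1=0%7=0
R1=0>>4=0
R1=M[12]=22
R1=22&240=16
R5=12+4=16
R3=10-1=9
CMP R3, 6  (cmp 9,6)
JNZ body: taken
R1=16%7=2
R1=2>>4=0
R1=M[16]=29
R1=29&240=16
R5=16+4=20
R3=9-1=8
CMP R3, 6  (cmp 8,6)
JNZ body: taken
R1=16%7=2
R1=2>>4=0
R1=M[20]=25
R1=25&240=16
R5=20+4=24
R3=8-1=7
CMP R3, 6  (cmp 7,6)
JNZ body: taken
R1=16%7=2
R1=2>>4=0
R1=M[24]=2
R1=2&240=0
R5=24+4=28
R3=7-1=6
CMP R3, 6  (cmp 6,6)
JNZ body: not taken
STORE R1, [12] → M[12]=0
halt.
Total executed instructions: 61.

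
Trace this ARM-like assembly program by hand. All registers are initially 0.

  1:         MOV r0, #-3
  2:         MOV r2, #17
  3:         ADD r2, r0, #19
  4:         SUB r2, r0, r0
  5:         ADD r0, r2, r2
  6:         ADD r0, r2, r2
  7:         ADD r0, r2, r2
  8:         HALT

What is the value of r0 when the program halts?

0

MOV r0, #-3 → r0=-3
MOV r2, #17 → r2=17
ADD r2, r0, #19 → r2=(-3)+19=16
SUB r2, r0, r0 → r2=(-3)-(-3)=0
ADD r0, r2, r2 → r0=0+0=0
ADD r0, r2, r2 → r0=0+0=0
ADD r0, r2, r2 → r0=0+0=0
halt.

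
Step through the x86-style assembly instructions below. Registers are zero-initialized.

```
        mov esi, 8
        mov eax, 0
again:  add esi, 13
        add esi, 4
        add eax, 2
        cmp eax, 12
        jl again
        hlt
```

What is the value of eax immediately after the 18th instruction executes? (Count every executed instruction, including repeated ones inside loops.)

6

esi=8
eax=0
esi=8+13=21
esi=21+4=25
eax=0+2=2
cmp eax, 12  (cmp 2,12)
jl again: taken
esi=25+13=38
esi=38+4=42
eax=2+2=4
cmp eax, 12  (cmp 4,12)
jl again: taken
esi=42+13=55
esi=55+4=59
eax=4+2=6
cmp eax, 12  (cmp 6,12)
jl again: taken
esi=59+13=72
After step 18: eax = 6.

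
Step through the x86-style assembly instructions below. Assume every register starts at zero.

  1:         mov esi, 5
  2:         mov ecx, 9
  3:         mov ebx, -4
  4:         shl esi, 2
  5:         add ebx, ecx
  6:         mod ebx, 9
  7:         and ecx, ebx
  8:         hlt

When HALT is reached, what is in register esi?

20

mov esi, 5 → esi=5
mov ecx, 9 → ecx=9
mov ebx, -4 → ebx=-4
shl esi, 2 → esi=5<<2=20
add ebx, ecx → ebx=(-4)+9=5
mod ebx, 9 → ebx=5%9=5
and ecx, ebx → ecx=9&5=1
halt.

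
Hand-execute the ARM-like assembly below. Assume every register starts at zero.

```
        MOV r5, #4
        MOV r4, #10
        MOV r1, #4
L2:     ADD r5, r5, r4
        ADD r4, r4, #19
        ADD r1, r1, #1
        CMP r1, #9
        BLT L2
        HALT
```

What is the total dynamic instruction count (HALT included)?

r5=4
r4=10
r1=4
r5=4+10=14
r4=10+19=29
r1=4+1=5
CMP r1, #9  (cmp 5,9)
BLT L2: taken
r5=14+29=43
r4=29+19=48
r1=5+1=6
CMP r1, #9  (cmp 6,9)
BLT L2: taken
r5=43+48=91
r4=48+19=67
r1=6+1=7
CMP r1, #9  (cmp 7,9)
BLT L2: taken
r5=91+67=158
r4=67+19=86
r1=7+1=8
CMP r1, #9  (cmp 8,9)
BLT L2: taken
r5=158+86=244
r4=86+19=105
r1=8+1=9
CMP r1, #9  (cmp 9,9)
BLT L2: not taken
halt.
Total executed instructions: 29.

29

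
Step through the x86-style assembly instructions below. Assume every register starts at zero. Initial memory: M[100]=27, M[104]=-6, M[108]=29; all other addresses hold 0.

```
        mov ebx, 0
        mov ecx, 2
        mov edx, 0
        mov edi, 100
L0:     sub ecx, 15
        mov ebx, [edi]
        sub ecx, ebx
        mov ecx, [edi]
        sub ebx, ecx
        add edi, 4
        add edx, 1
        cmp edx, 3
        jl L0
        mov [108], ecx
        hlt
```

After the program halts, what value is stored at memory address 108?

ebx=0
ecx=2
edx=0
edi=100
ecx=2-15=-13
ebx=M[100]=27
ecx=(-13)-27=-40
ecx=M[100]=27
ebx=27-27=0
edi=100+4=104
edx=0+1=1
cmp edx, 3  (cmp 1,3)
jl L0: taken
ecx=27-15=12
ebx=M[104]=-6
ecx=12-(-6)=18
ecx=M[104]=-6
ebx=(-6)-(-6)=0
edi=104+4=108
edx=1+1=2
cmp edx, 3  (cmp 2,3)
jl L0: taken
ecx=(-6)-15=-21
ebx=M[108]=29
ecx=(-21)-29=-50
ecx=M[108]=29
ebx=29-29=0
edi=108+4=112
edx=2+1=3
cmp edx, 3  (cmp 3,3)
jl L0: not taken
mov [108], ecx → M[108]=29
halt.

29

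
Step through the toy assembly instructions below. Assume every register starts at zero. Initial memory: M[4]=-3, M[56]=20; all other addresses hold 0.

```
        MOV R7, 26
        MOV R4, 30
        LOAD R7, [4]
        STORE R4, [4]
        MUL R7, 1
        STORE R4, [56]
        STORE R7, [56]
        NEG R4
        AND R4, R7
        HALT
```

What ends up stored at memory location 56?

MOV R7, 26 → R7=26
MOV R4, 30 → R4=30
LOAD R7, [4] → R7=M[4]=-3
STORE R4, [4] → M[4]=30
MUL R7, 1 → R7=(-3)*1=-3
STORE R4, [56] → M[56]=30
STORE R7, [56] → M[56]=-3
NEG R4 → R4=-(30)=-30
AND R4, R7 → R4=(-30)&(-3)=-32
halt.

-3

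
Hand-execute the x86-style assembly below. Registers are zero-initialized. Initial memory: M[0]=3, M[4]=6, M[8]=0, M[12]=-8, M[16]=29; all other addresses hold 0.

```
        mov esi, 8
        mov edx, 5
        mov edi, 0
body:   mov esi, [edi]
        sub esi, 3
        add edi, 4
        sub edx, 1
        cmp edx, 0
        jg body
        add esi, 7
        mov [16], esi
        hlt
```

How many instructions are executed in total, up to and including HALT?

esi=8
edx=5
edi=0
esi=M[0]=3
esi=3-3=0
edi=0+4=4
edx=5-1=4
cmp edx, 0  (cmp 4,0)
jg body: taken
esi=M[4]=6
esi=6-3=3
edi=4+4=8
edx=4-1=3
cmp edx, 0  (cmp 3,0)
jg body: taken
esi=M[8]=0
esi=0-3=-3
edi=8+4=12
edx=3-1=2
cmp edx, 0  (cmp 2,0)
jg body: taken
esi=M[12]=-8
esi=(-8)-3=-11
edi=12+4=16
edx=2-1=1
cmp edx, 0  (cmp 1,0)
jg body: taken
esi=M[16]=29
esi=29-3=26
edi=16+4=20
edx=1-1=0
cmp edx, 0  (cmp 0,0)
jg body: not taken
esi=26+7=33
mov [16], esi → M[16]=33
halt.
Total executed instructions: 36.

36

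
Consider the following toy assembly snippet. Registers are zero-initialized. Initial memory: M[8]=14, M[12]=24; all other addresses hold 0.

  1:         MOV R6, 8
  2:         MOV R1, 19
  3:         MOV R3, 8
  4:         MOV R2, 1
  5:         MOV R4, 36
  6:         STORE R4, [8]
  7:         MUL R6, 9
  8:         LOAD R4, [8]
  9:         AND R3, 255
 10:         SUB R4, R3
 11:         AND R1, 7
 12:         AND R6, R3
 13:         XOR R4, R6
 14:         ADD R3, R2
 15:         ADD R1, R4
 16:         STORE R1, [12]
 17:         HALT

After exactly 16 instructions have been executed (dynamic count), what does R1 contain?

23

MOV R6, 8 → R6=8
MOV R1, 19 → R1=19
MOV R3, 8 → R3=8
MOV R2, 1 → R2=1
MOV R4, 36 → R4=36
STORE R4, [8] → M[8]=36
MUL R6, 9 → R6=8*9=72
LOAD R4, [8] → R4=M[8]=36
AND R3, 255 → R3=8&255=8
SUB R4, R3 → R4=36-8=28
AND R1, 7 → R1=19&7=3
AND R6, R3 → R6=72&8=8
XOR R4, R6 → R4=28^8=20
ADD R3, R2 → R3=8+1=9
ADD R1, R4 → R1=3+20=23
STORE R1, [12] → M[12]=23
After step 16: R1 = 23.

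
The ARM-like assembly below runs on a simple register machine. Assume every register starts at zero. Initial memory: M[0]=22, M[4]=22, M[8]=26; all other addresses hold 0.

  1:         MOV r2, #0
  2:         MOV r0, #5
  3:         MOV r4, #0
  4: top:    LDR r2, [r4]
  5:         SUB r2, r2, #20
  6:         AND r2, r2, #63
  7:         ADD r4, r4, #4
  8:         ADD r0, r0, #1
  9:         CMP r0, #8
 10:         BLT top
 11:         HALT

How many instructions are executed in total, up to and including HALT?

MOV r2, #0 → r2=0
MOV r0, #5 → r0=5
MOV r4, #0 → r4=0
LDR r2, [r4] → r2=M[0]=22
SUB r2, r2, #20 → r2=22-20=2
AND r2, r2, #63 → r2=2&63=2
ADD r4, r4, #4 → r4=0+4=4
ADD r0, r0, #1 → r0=5+1=6
CMP r0, #8  (cmp 6,8)
BLT top: taken
LDR r2, [r4] → r2=M[4]=22
SUB r2, r2, #20 → r2=22-20=2
AND r2, r2, #63 → r2=2&63=2
ADD r4, r4, #4 → r4=4+4=8
ADD r0, r0, #1 → r0=6+1=7
CMP r0, #8  (cmp 7,8)
BLT top: taken
LDR r2, [r4] → r2=M[8]=26
SUB r2, r2, #20 → r2=26-20=6
AND r2, r2, #63 → r2=6&63=6
ADD r4, r4, #4 → r4=8+4=12
ADD r0, r0, #1 → r0=7+1=8
CMP r0, #8  (cmp 8,8)
BLT top: not taken
halt.
Total executed instructions: 25.

25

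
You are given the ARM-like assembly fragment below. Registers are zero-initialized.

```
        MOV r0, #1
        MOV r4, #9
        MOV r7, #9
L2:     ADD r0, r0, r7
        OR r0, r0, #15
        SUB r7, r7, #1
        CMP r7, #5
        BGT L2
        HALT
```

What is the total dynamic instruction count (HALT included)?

after MOV r0, #1: r0=1
after MOV r4, #9: r4=9
after MOV r7, #9: r7=9
after ADD r0, r0, r7: r0=1+9=10
after OR r0, r0, #15: r0=10|15=15
after SUB r7, r7, #1: r7=9-1=8
CMP r7, #5  (cmp 8,5)
BGT L2: taken
after ADD r0, r0, r7: r0=15+8=23
after OR r0, r0, #15: r0=23|15=31
after SUB r7, r7, #1: r7=8-1=7
CMP r7, #5  (cmp 7,5)
BGT L2: taken
after ADD r0, r0, r7: r0=31+7=38
after OR r0, r0, #15: r0=38|15=47
after SUB r7, r7, #1: r7=7-1=6
CMP r7, #5  (cmp 6,5)
BGT L2: taken
after ADD r0, r0, r7: r0=47+6=53
after OR r0, r0, #15: r0=53|15=63
after SUB r7, r7, #1: r7=6-1=5
CMP r7, #5  (cmp 5,5)
BGT L2: not taken
halt.
Total executed instructions: 24.

24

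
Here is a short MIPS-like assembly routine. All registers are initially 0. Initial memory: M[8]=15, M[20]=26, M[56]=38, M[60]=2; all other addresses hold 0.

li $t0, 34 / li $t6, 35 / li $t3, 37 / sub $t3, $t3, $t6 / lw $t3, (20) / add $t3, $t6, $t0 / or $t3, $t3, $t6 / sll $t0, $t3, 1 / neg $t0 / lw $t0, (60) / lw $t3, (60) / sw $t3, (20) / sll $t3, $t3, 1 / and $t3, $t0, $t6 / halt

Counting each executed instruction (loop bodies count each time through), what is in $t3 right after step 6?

69

after li $t0, 34: $t0=34
after li $t6, 35: $t6=35
after li $t3, 37: $t3=37
after sub $t3, $t3, $t6: $t3=37-35=2
after lw $t3, (20): $t3=M[20]=26
after add $t3, $t6, $t0: $t3=35+34=69
After step 6: $t3 = 69.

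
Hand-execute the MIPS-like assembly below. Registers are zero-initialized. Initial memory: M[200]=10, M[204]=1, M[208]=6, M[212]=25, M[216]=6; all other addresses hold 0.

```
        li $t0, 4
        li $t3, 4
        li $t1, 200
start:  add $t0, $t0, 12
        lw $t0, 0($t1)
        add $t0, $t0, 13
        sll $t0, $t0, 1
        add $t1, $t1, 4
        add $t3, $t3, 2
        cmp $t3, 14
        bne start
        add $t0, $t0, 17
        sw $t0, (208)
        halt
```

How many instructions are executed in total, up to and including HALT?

li $t0, 4 → $t0=4
li $t3, 4 → $t3=4
li $t1, 200 → $t1=200
add $t0, $t0, 12 → $t0=4+12=16
lw $t0, 0($t1) → $t0=M[200]=10
add $t0, $t0, 13 → $t0=10+13=23
sll $t0, $t0, 1 → $t0=23<<1=46
add $t1, $t1, 4 → $t1=200+4=204
add $t3, $t3, 2 → $t3=4+2=6
cmp $t3, 14  (cmp 6,14)
bne start: taken
add $t0, $t0, 12 → $t0=46+12=58
lw $t0, 0($t1) → $t0=M[204]=1
add $t0, $t0, 13 → $t0=1+13=14
sll $t0, $t0, 1 → $t0=14<<1=28
add $t1, $t1, 4 → $t1=204+4=208
add $t3, $t3, 2 → $t3=6+2=8
cmp $t3, 14  (cmp 8,14)
bne start: taken
add $t0, $t0, 12 → $t0=28+12=40
lw $t0, 0($t1) → $t0=M[208]=6
add $t0, $t0, 13 → $t0=6+13=19
sll $t0, $t0, 1 → $t0=19<<1=38
add $t1, $t1, 4 → $t1=208+4=212
add $t3, $t3, 2 → $t3=8+2=10
cmp $t3, 14  (cmp 10,14)
bne start: taken
add $t0, $t0, 12 → $t0=38+12=50
lw $t0, 0($t1) → $t0=M[212]=25
add $t0, $t0, 13 → $t0=25+13=38
sll $t0, $t0, 1 → $t0=38<<1=76
add $t1, $t1, 4 → $t1=212+4=216
add $t3, $t3, 2 → $t3=10+2=12
cmp $t3, 14  (cmp 12,14)
bne start: taken
add $t0, $t0, 12 → $t0=76+12=88
lw $t0, 0($t1) → $t0=M[216]=6
add $t0, $t0, 13 → $t0=6+13=19
sll $t0, $t0, 1 → $t0=19<<1=38
add $t1, $t1, 4 → $t1=216+4=220
add $t3, $t3, 2 → $t3=12+2=14
cmp $t3, 14  (cmp 14,14)
bne start: not taken
add $t0, $t0, 17 → $t0=38+17=55
sw $t0, (208) → M[208]=55
halt.
Total executed instructions: 46.

46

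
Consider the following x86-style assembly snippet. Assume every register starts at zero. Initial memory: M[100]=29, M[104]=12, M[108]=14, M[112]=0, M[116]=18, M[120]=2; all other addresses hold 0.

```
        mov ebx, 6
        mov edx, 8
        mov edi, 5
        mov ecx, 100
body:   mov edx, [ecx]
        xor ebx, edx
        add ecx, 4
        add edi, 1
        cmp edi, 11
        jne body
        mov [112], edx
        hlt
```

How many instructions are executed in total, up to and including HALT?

42

ebx=6
edx=8
edi=5
ecx=100
edx=M[100]=29
ebx=6^29=27
ecx=100+4=104
edi=5+1=6
cmp edi, 11  (cmp 6,11)
jne body: taken
edx=M[104]=12
ebx=27^12=23
ecx=104+4=108
edi=6+1=7
cmp edi, 11  (cmp 7,11)
jne body: taken
edx=M[108]=14
ebx=23^14=25
ecx=108+4=112
edi=7+1=8
cmp edi, 11  (cmp 8,11)
jne body: taken
edx=M[112]=0
ebx=25^0=25
ecx=112+4=116
edi=8+1=9
cmp edi, 11  (cmp 9,11)
jne body: taken
edx=M[116]=18
ebx=25^18=11
ecx=116+4=120
edi=9+1=10
cmp edi, 11  (cmp 10,11)
jne body: taken
edx=M[120]=2
ebx=11^2=9
ecx=120+4=124
edi=10+1=11
cmp edi, 11  (cmp 11,11)
jne body: not taken
mov [112], edx → M[112]=2
halt.
Total executed instructions: 42.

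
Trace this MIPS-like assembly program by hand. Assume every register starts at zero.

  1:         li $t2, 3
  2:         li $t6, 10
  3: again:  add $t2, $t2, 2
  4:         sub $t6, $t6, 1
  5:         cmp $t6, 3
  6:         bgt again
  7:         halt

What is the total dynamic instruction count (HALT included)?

after li $t2, 3: $t2=3
after li $t6, 10: $t6=10
after add $t2, $t2, 2: $t2=3+2=5
after sub $t6, $t6, 1: $t6=10-1=9
cmp $t6, 3  (cmp 9,3)
bgt again: taken
after add $t2, $t2, 2: $t2=5+2=7
after sub $t6, $t6, 1: $t6=9-1=8
cmp $t6, 3  (cmp 8,3)
bgt again: taken
after add $t2, $t2, 2: $t2=7+2=9
after sub $t6, $t6, 1: $t6=8-1=7
cmp $t6, 3  (cmp 7,3)
bgt again: taken
after add $t2, $t2, 2: $t2=9+2=11
after sub $t6, $t6, 1: $t6=7-1=6
cmp $t6, 3  (cmp 6,3)
bgt again: taken
after add $t2, $t2, 2: $t2=11+2=13
after sub $t6, $t6, 1: $t6=6-1=5
cmp $t6, 3  (cmp 5,3)
bgt again: taken
after add $t2, $t2, 2: $t2=13+2=15
after sub $t6, $t6, 1: $t6=5-1=4
cmp $t6, 3  (cmp 4,3)
bgt again: taken
after add $t2, $t2, 2: $t2=15+2=17
after sub $t6, $t6, 1: $t6=4-1=3
cmp $t6, 3  (cmp 3,3)
bgt again: not taken
halt.
Total executed instructions: 31.

31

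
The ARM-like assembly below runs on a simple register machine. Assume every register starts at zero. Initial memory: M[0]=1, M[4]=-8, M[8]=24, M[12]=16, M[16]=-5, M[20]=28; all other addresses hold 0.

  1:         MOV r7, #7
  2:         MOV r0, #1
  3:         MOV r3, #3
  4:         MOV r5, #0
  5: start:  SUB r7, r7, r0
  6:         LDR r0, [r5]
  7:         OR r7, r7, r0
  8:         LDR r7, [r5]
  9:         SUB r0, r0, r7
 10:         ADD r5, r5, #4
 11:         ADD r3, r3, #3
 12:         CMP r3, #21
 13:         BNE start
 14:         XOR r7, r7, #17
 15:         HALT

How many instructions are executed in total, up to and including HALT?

after MOV r7, #7: r7=7
after MOV r0, #1: r0=1
after MOV r3, #3: r3=3
after MOV r5, #0: r5=0
after SUB r7, r7, r0: r7=7-1=6
after LDR r0, [r5]: r0=M[0]=1
after OR r7, r7, r0: r7=6|1=7
after LDR r7, [r5]: r7=M[0]=1
after SUB r0, r0, r7: r0=1-1=0
after ADD r5, r5, #4: r5=0+4=4
after ADD r3, r3, #3: r3=3+3=6
CMP r3, #21  (cmp 6,21)
BNE start: taken
after SUB r7, r7, r0: r7=1-0=1
after LDR r0, [r5]: r0=M[4]=-8
after OR r7, r7, r0: r7=1|(-8)=-7
after LDR r7, [r5]: r7=M[4]=-8
after SUB r0, r0, r7: r0=(-8)-(-8)=0
after ADD r5, r5, #4: r5=4+4=8
after ADD r3, r3, #3: r3=6+3=9
CMP r3, #21  (cmp 9,21)
BNE start: taken
after SUB r7, r7, r0: r7=(-8)-0=-8
after LDR r0, [r5]: r0=M[8]=24
after OR r7, r7, r0: r7=(-8)|24=-8
after LDR r7, [r5]: r7=M[8]=24
after SUB r0, r0, r7: r0=24-24=0
after ADD r5, r5, #4: r5=8+4=12
after ADD r3, r3, #3: r3=9+3=12
CMP r3, #21  (cmp 12,21)
BNE start: taken
after SUB r7, r7, r0: r7=24-0=24
after LDR r0, [r5]: r0=M[12]=16
after OR r7, r7, r0: r7=24|16=24
after LDR r7, [r5]: r7=M[12]=16
after SUB r0, r0, r7: r0=16-16=0
after ADD r5, r5, #4: r5=12+4=16
after ADD r3, r3, #3: r3=12+3=15
CMP r3, #21  (cmp 15,21)
BNE start: taken
after SUB r7, r7, r0: r7=16-0=16
after LDR r0, [r5]: r0=M[16]=-5
after OR r7, r7, r0: r7=16|(-5)=-5
after LDR r7, [r5]: r7=M[16]=-5
after SUB r0, r0, r7: r0=(-5)-(-5)=0
after ADD r5, r5, #4: r5=16+4=20
after ADD r3, r3, #3: r3=15+3=18
CMP r3, #21  (cmp 18,21)
BNE start: taken
after SUB r7, r7, r0: r7=(-5)-0=-5
after LDR r0, [r5]: r0=M[20]=28
after OR r7, r7, r0: r7=(-5)|28=-1
after LDR r7, [r5]: r7=M[20]=28
after SUB r0, r0, r7: r0=28-28=0
after ADD r5, r5, #4: r5=20+4=24
after ADD r3, r3, #3: r3=18+3=21
CMP r3, #21  (cmp 21,21)
BNE start: not taken
after XOR r7, r7, #17: r7=28^17=13
halt.
Total executed instructions: 60.

60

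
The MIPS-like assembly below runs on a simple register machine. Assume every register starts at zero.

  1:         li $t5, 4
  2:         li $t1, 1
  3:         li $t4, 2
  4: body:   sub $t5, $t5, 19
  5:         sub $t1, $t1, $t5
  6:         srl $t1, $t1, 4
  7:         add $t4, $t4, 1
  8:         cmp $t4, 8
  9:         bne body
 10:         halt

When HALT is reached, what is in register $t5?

-110

after li $t5, 4: $t5=4
after li $t1, 1: $t1=1
after li $t4, 2: $t4=2
after sub $t5, $t5, 19: $t5=4-19=-15
after sub $t1, $t1, $t5: $t1=1-(-15)=16
after srl $t1, $t1, 4: $t1=16>>4=1
after add $t4, $t4, 1: $t4=2+1=3
cmp $t4, 8  (cmp 3,8)
bne body: taken
after sub $t5, $t5, 19: $t5=(-15)-19=-34
after sub $t1, $t1, $t5: $t1=1-(-34)=35
after srl $t1, $t1, 4: $t1=35>>4=2
after add $t4, $t4, 1: $t4=3+1=4
cmp $t4, 8  (cmp 4,8)
bne body: taken
after sub $t5, $t5, 19: $t5=(-34)-19=-53
after sub $t1, $t1, $t5: $t1=2-(-53)=55
after srl $t1, $t1, 4: $t1=55>>4=3
after add $t4, $t4, 1: $t4=4+1=5
cmp $t4, 8  (cmp 5,8)
bne body: taken
after sub $t5, $t5, 19: $t5=(-53)-19=-72
after sub $t1, $t1, $t5: $t1=3-(-72)=75
after srl $t1, $t1, 4: $t1=75>>4=4
after add $t4, $t4, 1: $t4=5+1=6
cmp $t4, 8  (cmp 6,8)
bne body: taken
after sub $t5, $t5, 19: $t5=(-72)-19=-91
after sub $t1, $t1, $t5: $t1=4-(-91)=95
after srl $t1, $t1, 4: $t1=95>>4=5
after add $t4, $t4, 1: $t4=6+1=7
cmp $t4, 8  (cmp 7,8)
bne body: taken
after sub $t5, $t5, 19: $t5=(-91)-19=-110
after sub $t1, $t1, $t5: $t1=5-(-110)=115
after srl $t1, $t1, 4: $t1=115>>4=7
after add $t4, $t4, 1: $t4=7+1=8
cmp $t4, 8  (cmp 8,8)
bne body: not taken
halt.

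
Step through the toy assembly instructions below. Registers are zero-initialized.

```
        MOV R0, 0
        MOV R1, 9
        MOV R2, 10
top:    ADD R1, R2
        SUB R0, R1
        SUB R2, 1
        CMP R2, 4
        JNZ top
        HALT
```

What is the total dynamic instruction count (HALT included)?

R0=0
R1=9
R2=10
R1=9+10=19
R0=0-19=-19
R2=10-1=9
CMP R2, 4  (cmp 9,4)
JNZ top: taken
R1=19+9=28
R0=(-19)-28=-47
R2=9-1=8
CMP R2, 4  (cmp 8,4)
JNZ top: taken
R1=28+8=36
R0=(-47)-36=-83
R2=8-1=7
CMP R2, 4  (cmp 7,4)
JNZ top: taken
R1=36+7=43
R0=(-83)-43=-126
R2=7-1=6
CMP R2, 4  (cmp 6,4)
JNZ top: taken
R1=43+6=49
R0=(-126)-49=-175
R2=6-1=5
CMP R2, 4  (cmp 5,4)
JNZ top: taken
R1=49+5=54
R0=(-175)-54=-229
R2=5-1=4
CMP R2, 4  (cmp 4,4)
JNZ top: not taken
halt.
Total executed instructions: 34.

34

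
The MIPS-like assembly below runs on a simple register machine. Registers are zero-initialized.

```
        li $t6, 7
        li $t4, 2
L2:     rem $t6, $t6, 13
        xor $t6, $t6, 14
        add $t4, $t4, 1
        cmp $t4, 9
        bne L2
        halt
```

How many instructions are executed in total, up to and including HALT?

38

$t6=7
$t4=2
$t6=7%13=7
$t6=7^14=9
$t4=2+1=3
cmp $t4, 9  (cmp 3,9)
bne L2: taken
$t6=9%13=9
$t6=9^14=7
$t4=3+1=4
cmp $t4, 9  (cmp 4,9)
bne L2: taken
$t6=7%13=7
$t6=7^14=9
$t4=4+1=5
cmp $t4, 9  (cmp 5,9)
bne L2: taken
$t6=9%13=9
$t6=9^14=7
$t4=5+1=6
cmp $t4, 9  (cmp 6,9)
bne L2: taken
$t6=7%13=7
$t6=7^14=9
$t4=6+1=7
cmp $t4, 9  (cmp 7,9)
bne L2: taken
$t6=9%13=9
$t6=9^14=7
$t4=7+1=8
cmp $t4, 9  (cmp 8,9)
bne L2: taken
$t6=7%13=7
$t6=7^14=9
$t4=8+1=9
cmp $t4, 9  (cmp 9,9)
bne L2: not taken
halt.
Total executed instructions: 38.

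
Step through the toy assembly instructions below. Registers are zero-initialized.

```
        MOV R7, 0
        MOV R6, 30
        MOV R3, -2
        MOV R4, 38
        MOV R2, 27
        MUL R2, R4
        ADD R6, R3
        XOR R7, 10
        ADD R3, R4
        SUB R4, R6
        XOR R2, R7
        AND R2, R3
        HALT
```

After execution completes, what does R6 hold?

28

MOV R7, 0 → R7=0
MOV R6, 30 → R6=30
MOV R3, -2 → R3=-2
MOV R4, 38 → R4=38
MOV R2, 27 → R2=27
MUL R2, R4 → R2=27*38=1026
ADD R6, R3 → R6=30+(-2)=28
XOR R7, 10 → R7=0^10=10
ADD R3, R4 → R3=(-2)+38=36
SUB R4, R6 → R4=38-28=10
XOR R2, R7 → R2=1026^10=1032
AND R2, R3 → R2=1032&36=0
halt.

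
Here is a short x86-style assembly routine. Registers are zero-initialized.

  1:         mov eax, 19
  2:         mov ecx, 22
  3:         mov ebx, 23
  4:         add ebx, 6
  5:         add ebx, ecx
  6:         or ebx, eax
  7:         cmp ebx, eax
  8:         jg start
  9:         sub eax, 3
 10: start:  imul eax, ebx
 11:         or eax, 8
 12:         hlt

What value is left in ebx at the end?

51

after mov eax, 19: eax=19
after mov ecx, 22: ecx=22
after mov ebx, 23: ebx=23
after add ebx, 6: ebx=23+6=29
after add ebx, ecx: ebx=29+22=51
after or ebx, eax: ebx=51|19=51
cmp ebx, eax  (cmp 51,19)
jg start: taken
after imul eax, ebx: eax=19*51=969
after or eax, 8: eax=969|8=969
halt.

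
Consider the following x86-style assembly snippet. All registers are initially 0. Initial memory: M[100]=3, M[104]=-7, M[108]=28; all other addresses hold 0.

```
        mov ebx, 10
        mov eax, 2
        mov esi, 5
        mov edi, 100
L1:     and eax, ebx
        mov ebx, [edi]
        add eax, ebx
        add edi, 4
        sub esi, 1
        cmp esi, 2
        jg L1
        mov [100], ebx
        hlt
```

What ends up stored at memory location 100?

after mov ebx, 10: ebx=10
after mov eax, 2: eax=2
after mov esi, 5: esi=5
after mov edi, 100: edi=100
after and eax, ebx: eax=2&10=2
after mov ebx, [edi]: ebx=M[100]=3
after add eax, ebx: eax=2+3=5
after add edi, 4: edi=100+4=104
after sub esi, 1: esi=5-1=4
cmp esi, 2  (cmp 4,2)
jg L1: taken
after and eax, ebx: eax=5&3=1
after mov ebx, [edi]: ebx=M[104]=-7
after add eax, ebx: eax=1+(-7)=-6
after add edi, 4: edi=104+4=108
after sub esi, 1: esi=4-1=3
cmp esi, 2  (cmp 3,2)
jg L1: taken
after and eax, ebx: eax=(-6)&(-7)=-8
after mov ebx, [edi]: ebx=M[108]=28
after add eax, ebx: eax=(-8)+28=20
after add edi, 4: edi=108+4=112
after sub esi, 1: esi=3-1=2
cmp esi, 2  (cmp 2,2)
jg L1: not taken
mov [100], ebx → M[100]=28
halt.

28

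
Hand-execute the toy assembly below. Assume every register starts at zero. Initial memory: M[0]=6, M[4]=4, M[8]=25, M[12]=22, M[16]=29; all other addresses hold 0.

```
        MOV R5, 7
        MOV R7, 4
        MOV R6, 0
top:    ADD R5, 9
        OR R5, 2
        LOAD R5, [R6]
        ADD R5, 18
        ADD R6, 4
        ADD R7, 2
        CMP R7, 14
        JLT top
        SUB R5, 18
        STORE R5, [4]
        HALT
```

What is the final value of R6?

R5=7
R7=4
R6=0
R5=7+9=16
R5=16|2=18
R5=M[0]=6
R5=6+18=24
R6=0+4=4
R7=4+2=6
CMP R7, 14  (cmp 6,14)
JLT top: taken
R5=24+9=33
R5=33|2=35
R5=M[4]=4
R5=4+18=22
R6=4+4=8
R7=6+2=8
CMP R7, 14  (cmp 8,14)
JLT top: taken
R5=22+9=31
R5=31|2=31
R5=M[8]=25
R5=25+18=43
R6=8+4=12
R7=8+2=10
CMP R7, 14  (cmp 10,14)
JLT top: taken
R5=43+9=52
R5=52|2=54
R5=M[12]=22
R5=22+18=40
R6=12+4=16
R7=10+2=12
CMP R7, 14  (cmp 12,14)
JLT top: taken
R5=40+9=49
R5=49|2=51
R5=M[16]=29
R5=29+18=47
R6=16+4=20
R7=12+2=14
CMP R7, 14  (cmp 14,14)
JLT top: not taken
R5=47-18=29
STORE R5, [4] → M[4]=29
halt.

20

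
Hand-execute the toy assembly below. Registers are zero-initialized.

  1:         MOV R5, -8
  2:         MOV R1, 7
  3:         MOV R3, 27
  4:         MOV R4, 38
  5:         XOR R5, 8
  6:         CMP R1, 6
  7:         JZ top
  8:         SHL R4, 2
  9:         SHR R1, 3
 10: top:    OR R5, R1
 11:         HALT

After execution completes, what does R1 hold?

after MOV R5, -8: R5=-8
after MOV R1, 7: R1=7
after MOV R3, 27: R3=27
after MOV R4, 38: R4=38
after XOR R5, 8: R5=(-8)^8=-16
CMP R1, 6  (cmp 7,6)
JZ top: not taken
after SHL R4, 2: R4=38<<2=152
after SHR R1, 3: R1=7>>3=0
after OR R5, R1: R5=(-16)|0=-16
halt.

0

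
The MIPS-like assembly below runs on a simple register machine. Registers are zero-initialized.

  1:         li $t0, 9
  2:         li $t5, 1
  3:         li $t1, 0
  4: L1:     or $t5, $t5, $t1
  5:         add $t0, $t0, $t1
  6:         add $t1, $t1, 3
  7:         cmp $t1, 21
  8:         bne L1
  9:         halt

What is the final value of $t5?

li $t0, 9 → $t0=9
li $t5, 1 → $t5=1
li $t1, 0 → $t1=0
or $t5, $t5, $t1 → $t5=1|0=1
add $t0, $t0, $t1 → $t0=9+0=9
add $t1, $t1, 3 → $t1=0+3=3
cmp $t1, 21  (cmp 3,21)
bne L1: taken
or $t5, $t5, $t1 → $t5=1|3=3
add $t0, $t0, $t1 → $t0=9+3=12
add $t1, $t1, 3 → $t1=3+3=6
cmp $t1, 21  (cmp 6,21)
bne L1: taken
or $t5, $t5, $t1 → $t5=3|6=7
add $t0, $t0, $t1 → $t0=12+6=18
add $t1, $t1, 3 → $t1=6+3=9
cmp $t1, 21  (cmp 9,21)
bne L1: taken
or $t5, $t5, $t1 → $t5=7|9=15
add $t0, $t0, $t1 → $t0=18+9=27
add $t1, $t1, 3 → $t1=9+3=12
cmp $t1, 21  (cmp 12,21)
bne L1: taken
or $t5, $t5, $t1 → $t5=15|12=15
add $t0, $t0, $t1 → $t0=27+12=39
add $t1, $t1, 3 → $t1=12+3=15
cmp $t1, 21  (cmp 15,21)
bne L1: taken
or $t5, $t5, $t1 → $t5=15|15=15
add $t0, $t0, $t1 → $t0=39+15=54
add $t1, $t1, 3 → $t1=15+3=18
cmp $t1, 21  (cmp 18,21)
bne L1: taken
or $t5, $t5, $t1 → $t5=15|18=31
add $t0, $t0, $t1 → $t0=54+18=72
add $t1, $t1, 3 → $t1=18+3=21
cmp $t1, 21  (cmp 21,21)
bne L1: not taken
halt.

31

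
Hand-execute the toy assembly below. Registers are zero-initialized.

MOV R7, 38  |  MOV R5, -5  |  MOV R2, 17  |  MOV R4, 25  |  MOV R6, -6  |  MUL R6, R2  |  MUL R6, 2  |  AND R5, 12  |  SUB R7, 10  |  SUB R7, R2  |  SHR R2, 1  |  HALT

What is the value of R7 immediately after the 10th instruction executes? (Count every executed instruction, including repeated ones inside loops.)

11

after MOV R7, 38: R7=38
after MOV R5, -5: R5=-5
after MOV R2, 17: R2=17
after MOV R4, 25: R4=25
after MOV R6, -6: R6=-6
after MUL R6, R2: R6=(-6)*17=-102
after MUL R6, 2: R6=(-102)*2=-204
after AND R5, 12: R5=(-5)&12=8
after SUB R7, 10: R7=38-10=28
after SUB R7, R2: R7=28-17=11
After step 10: R7 = 11.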